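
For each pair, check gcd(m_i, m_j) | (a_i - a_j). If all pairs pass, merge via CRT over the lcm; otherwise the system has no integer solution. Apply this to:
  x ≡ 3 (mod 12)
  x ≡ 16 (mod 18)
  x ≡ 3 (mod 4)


Moduli 12, 18, 4 are not pairwise coprime, so CRT works modulo lcm(m_i) when all pairwise compatibility conditions hold.
Pairwise compatibility: gcd(m_i, m_j) must divide a_i - a_j for every pair.
Merge one congruence at a time:
  Start: x ≡ 3 (mod 12).
  Combine with x ≡ 16 (mod 18): gcd(12, 18) = 6, and 16 - 3 = 13 is NOT divisible by 6.
    ⇒ system is inconsistent (no integer solution).

No solution (the system is inconsistent).


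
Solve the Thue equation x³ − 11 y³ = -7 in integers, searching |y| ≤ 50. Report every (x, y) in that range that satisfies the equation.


The equation is x³ - 11y³ = -7. For fixed y, x³ = 11·y³ − 7, so a solution requires the RHS to be a perfect cube.
Strategy: iterate y from -50 to 50, compute RHS = 11·y³ − 7, and check whether it is a (positive or negative) perfect cube.
Check small values of y:
  y = 0: RHS = -7 is not a perfect cube.
  y = 1: RHS = 4 is not a perfect cube.
  y = -1: RHS = -18 is not a perfect cube.
  y = 2: RHS = 81 is not a perfect cube.
  y = -2: RHS = -95 is not a perfect cube.
  y = 3: RHS = 290 is not a perfect cube.
  y = -3: RHS = -304 is not a perfect cube.
Continuing the search up to |y| = 50 finds no solutions either.
No (x, y) in the scanned range satisfies the equation.

No integer solutions with |y| ≤ 50.


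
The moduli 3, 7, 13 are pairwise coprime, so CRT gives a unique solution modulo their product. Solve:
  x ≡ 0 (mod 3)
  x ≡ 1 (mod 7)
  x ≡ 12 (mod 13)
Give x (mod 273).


Moduli 3, 7, 13 are pairwise coprime; by CRT there is a unique solution modulo M = 3 · 7 · 13 = 273.
Solve pairwise, accumulating the modulus:
  Start with x ≡ 0 (mod 3).
  Combine with x ≡ 1 (mod 7): since gcd(3, 7) = 1, we get a unique residue mod 21.
    Write x = 0 + 3·t and substitute into x ≡ 1 (mod 7): 3·t ≡ 1 − 0 = 1 (mod 7).
    The inverse of 3 mod 7 is 5 (since 3·5 = 15 = 2·7 + 1), so t ≡ 5·1 = 5 ≡ 5 (mod 7).
    Then x = 0 + 3·5 = 15, valid modulo lcm(3, 7) = 21: x ≡ 15 (mod 21).
  Combine with x ≡ 12 (mod 13): since gcd(21, 13) = 1, we get a unique residue mod 273.
    Write x = 15 + 21·t and substitute into x ≡ 12 (mod 13): 21·t ≡ 12 − 15 = -3 (mod 13).
    Reduce coefficients mod 13: 8·t ≡ 10 (mod 13).
    The inverse of 8 mod 13 is 5 (since 8·5 = 40 = 3·13 + 1), so t ≡ 5·10 = 50 ≡ 11 (mod 13).
    Then x = 15 + 21·11 = 246, valid modulo lcm(21, 13) = 273: x ≡ 246 (mod 273).
Verify: 246 mod 3 = 0 ✓, 246 mod 7 = 1 ✓, 246 mod 13 = 12 ✓.

x ≡ 246 (mod 273).


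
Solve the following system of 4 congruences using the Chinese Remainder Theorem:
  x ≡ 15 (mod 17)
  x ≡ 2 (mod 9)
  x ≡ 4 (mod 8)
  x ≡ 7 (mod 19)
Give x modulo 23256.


Product of moduli M = 17 · 9 · 8 · 19 = 23256.
Merge one congruence at a time:
  Start: x ≡ 15 (mod 17).
  Combine with x ≡ 2 (mod 9); new modulus lcm = 153.
    Write x = 15 + 17·t and substitute into x ≡ 2 (mod 9): 17·t ≡ 2 − 15 = -13 (mod 9).
    Reduce coefficients mod 9: 8·t ≡ 5 (mod 9).
    The inverse of 8 mod 9 is 8 (since 8·8 = 64 = 7·9 + 1), so t ≡ 8·5 = 40 ≡ 4 (mod 9).
    Then x = 15 + 17·4 = 83, valid modulo lcm(17, 9) = 153: x ≡ 83 (mod 153).
  Combine with x ≡ 4 (mod 8); new modulus lcm = 1224.
    Write x = 83 + 153·t and substitute into x ≡ 4 (mod 8): 153·t ≡ 4 − 83 = -79 (mod 8).
    Reduce coefficients mod 8: 1·t ≡ 1 (mod 8).
    So t ≡ 1 (mod 8).
    Then x = 83 + 153·1 = 236, valid modulo lcm(153, 8) = 1224: x ≡ 236 (mod 1224).
  Combine with x ≡ 7 (mod 19); new modulus lcm = 23256.
    Write x = 236 + 1224·t and substitute into x ≡ 7 (mod 19): 1224·t ≡ 7 − 236 = -229 (mod 19).
    Reduce coefficients mod 19: 8·t ≡ 18 (mod 19).
    The inverse of 8 mod 19 is 12 (since 8·12 = 96 = 5·19 + 1), so t ≡ 12·18 = 216 ≡ 7 (mod 19).
    Then x = 236 + 1224·7 = 8804, valid modulo lcm(1224, 19) = 23256: x ≡ 8804 (mod 23256).
Verify against each original: 8804 mod 17 = 15, 8804 mod 9 = 2, 8804 mod 8 = 4, 8804 mod 19 = 7.

x ≡ 8804 (mod 23256).


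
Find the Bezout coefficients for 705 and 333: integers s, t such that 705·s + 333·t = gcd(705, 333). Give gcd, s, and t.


Euclidean algorithm on (705, 333) — divide until remainder is 0:
  705 = 2 · 333 + 39
  333 = 8 · 39 + 21
  39 = 1 · 21 + 18
  21 = 1 · 18 + 3
  18 = 6 · 3 + 0
gcd(705, 333) = 3.
Track Bezout coefficients alongside the remainders: start with r₀ = 705 = a·1 + b·0 (s = 1, t = 0) and r₁ = 333 = a·0 + b·1 (s = 0, t = 1); each new remainder r_{k+1} = r_{k-1} − q_k·r_k inherits s_{k+1} = s_{k-1} − q_k·s_k, t_{k+1} = t_{k-1} − q_k·t_k, so r_k = a·s_k + b·t_k at every step:
  q = 2: r = 39, s = 1 − 2·0 = 1, t = 0 − 2·1 = -2  (check: 705·1 + 333·(-2) = 39)
  q = 8: r = 21, s = 0 − 8·1 = -8, t = 1 − 8·(-2) = 17  (check: 705·(-8) + 333·17 = 21)
  q = 1: r = 18, s = 1 − 1·(-8) = 9, t = -2 − 1·17 = -19  (check: 705·9 + 333·(-19) = 18)
  q = 1: r = 3, s = -8 − 1·9 = -17, t = 17 − 1·(-19) = 36  (check: 705·(-17) + 333·36 = 3)
The row with r = 3 (the gcd) gives the Bezout coefficients s = -17, t = 36.
Result: 705 · (-17) + 333 · (36) = 3.

gcd(705, 333) = 3; s = -17, t = 36 (check: 705·(-17) + 333·36 = 3).


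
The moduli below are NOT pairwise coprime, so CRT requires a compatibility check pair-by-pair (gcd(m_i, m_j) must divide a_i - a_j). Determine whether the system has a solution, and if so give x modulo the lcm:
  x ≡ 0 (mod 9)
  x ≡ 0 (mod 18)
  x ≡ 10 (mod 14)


Moduli 9, 18, 14 are not pairwise coprime, so CRT works modulo lcm(m_i) when all pairwise compatibility conditions hold.
Pairwise compatibility: gcd(m_i, m_j) must divide a_i - a_j for every pair.
Merge one congruence at a time:
  Start: x ≡ 0 (mod 9).
  Combine with x ≡ 0 (mod 18): gcd(9, 18) = 9; 0 - 0 = 0, which IS divisible by 9, so compatible.
    Write x = 0 + 9·t and substitute into x ≡ 0 (mod 18): 9·t ≡ 0 − 0 = 0 (mod 18).
    Divide the congruence (and modulus) by g = 9: 1·t ≡ 0 (mod 2).
    So t ≡ 0 (mod 2).
    Then x = 0 + 9·0 = 0, valid modulo lcm(9, 18) = 18: x ≡ 0 (mod 18).
  Combine with x ≡ 10 (mod 14): gcd(18, 14) = 2; 10 - 0 = 10, which IS divisible by 2, so compatible.
    Write x = 0 + 18·t and substitute into x ≡ 10 (mod 14): 18·t ≡ 10 − 0 = 10 (mod 14).
    Divide the congruence (and modulus) by g = 2: 9·t ≡ 5 (mod 7).
    Reduce coefficients mod 7: 2·t ≡ 5 (mod 7).
    The inverse of 2 mod 7 is 4 (since 2·4 = 8 = 1·7 + 1), so t ≡ 4·5 = 20 ≡ 6 (mod 7).
    Then x = 0 + 18·6 = 108, valid modulo lcm(18, 14) = 126: x ≡ 108 (mod 126).
Verify: 108 mod 9 = 0, 108 mod 18 = 0, 108 mod 14 = 10.

x ≡ 108 (mod 126).


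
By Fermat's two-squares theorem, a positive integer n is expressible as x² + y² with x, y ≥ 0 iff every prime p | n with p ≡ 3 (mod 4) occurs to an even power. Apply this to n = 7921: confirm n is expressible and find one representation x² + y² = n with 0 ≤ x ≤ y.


Step 1: Factor n = 7921 = 89^2.
Step 2: Check the mod-4 condition on each prime factor: 89 ≡ 1 (mod 4), exponent 2.
All primes ≡ 3 (mod 4) appear to even exponent (or don't appear), so by the two-squares theorem n IS expressible as a sum of two squares.
Step 3: Build a representation. Here n = 89 · 89 is a product of primes ≡ 1 (mod 4). Each prime p ≡ 1 (mod 4) is itself a sum of two squares; find a² by testing p − a² for a perfect square:
  89: 89 − 1² = 88, 89 − 2² = 85, 89 − 3² = 80, 89 − 4² = 73, 89 − 5² = 64 = 8² ⇒ 89 = 5² + 8².
  Combine using the Brahmagupta–Fibonacci identity (a² + b²)(c² + d²) = (ac − bd)² + (ad + bc)² = (ac + bd)² + (ad − bc)²:
  89 · 89 = 7921: from (5² + 8²)(5² + 8²), take (5·5 − 8·8, 5·8 + 8·5) = (25 − 64, 40 + 40) = (-39, 80); dropping signs (only squares matter) gives (39, 80); check 39² + 80² = 1521 + 6400 = 7921 ✓.
Step 4: Order so x ≤ y and verify: 39² + 80² = 1521 + 6400 = 7921 = n. ✓

n = 7921 = 39² + 80² (one valid representation with x ≤ y).


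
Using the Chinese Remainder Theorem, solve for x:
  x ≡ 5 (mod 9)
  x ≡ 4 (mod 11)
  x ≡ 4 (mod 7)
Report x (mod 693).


Moduli 9, 11, 7 are pairwise coprime; by CRT there is a unique solution modulo M = 9 · 11 · 7 = 693.
Solve pairwise, accumulating the modulus:
  Start with x ≡ 5 (mod 9).
  Combine with x ≡ 4 (mod 11): since gcd(9, 11) = 1, we get a unique residue mod 99.
    Write x = 5 + 9·t and substitute into x ≡ 4 (mod 11): 9·t ≡ 4 − 5 = -1 (mod 11).
    Reduce coefficients mod 11: 9·t ≡ 10 (mod 11).
    The inverse of 9 mod 11 is 5 (since 9·5 = 45 = 4·11 + 1), so t ≡ 5·10 = 50 ≡ 6 (mod 11).
    Then x = 5 + 9·6 = 59, valid modulo lcm(9, 11) = 99: x ≡ 59 (mod 99).
  Combine with x ≡ 4 (mod 7): since gcd(99, 7) = 1, we get a unique residue mod 693.
    Write x = 59 + 99·t and substitute into x ≡ 4 (mod 7): 99·t ≡ 4 − 59 = -55 (mod 7).
    Reduce coefficients mod 7: 1·t ≡ 1 (mod 7).
    So t ≡ 1 (mod 7).
    Then x = 59 + 99·1 = 158, valid modulo lcm(99, 7) = 693: x ≡ 158 (mod 693).
Verify: 158 mod 9 = 5 ✓, 158 mod 11 = 4 ✓, 158 mod 7 = 4 ✓.

x ≡ 158 (mod 693).


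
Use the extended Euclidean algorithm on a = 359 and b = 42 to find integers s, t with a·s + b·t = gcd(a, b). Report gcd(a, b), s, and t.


Euclidean algorithm on (359, 42) — divide until remainder is 0:
  359 = 8 · 42 + 23
  42 = 1 · 23 + 19
  23 = 1 · 19 + 4
  19 = 4 · 4 + 3
  4 = 1 · 3 + 1
  3 = 3 · 1 + 0
gcd(359, 42) = 1.
Track Bezout coefficients alongside the remainders: start with r₀ = 359 = a·1 + b·0 (s = 1, t = 0) and r₁ = 42 = a·0 + b·1 (s = 0, t = 1); each new remainder r_{k+1} = r_{k-1} − q_k·r_k inherits s_{k+1} = s_{k-1} − q_k·s_k, t_{k+1} = t_{k-1} − q_k·t_k, so r_k = a·s_k + b·t_k at every step:
  q = 8: r = 23, s = 1 − 8·0 = 1, t = 0 − 8·1 = -8  (check: 359·1 + 42·(-8) = 23)
  q = 1: r = 19, s = 0 − 1·1 = -1, t = 1 − 1·(-8) = 9  (check: 359·(-1) + 42·9 = 19)
  q = 1: r = 4, s = 1 − 1·(-1) = 2, t = -8 − 1·9 = -17  (check: 359·2 + 42·(-17) = 4)
  q = 4: r = 3, s = -1 − 4·2 = -9, t = 9 − 4·(-17) = 77  (check: 359·(-9) + 42·77 = 3)
  q = 1: r = 1, s = 2 − 1·(-9) = 11, t = -17 − 1·77 = -94  (check: 359·11 + 42·(-94) = 1)
The row with r = 1 (the gcd) gives the Bezout coefficients s = 11, t = -94.
Result: 359 · (11) + 42 · (-94) = 1.

gcd(359, 42) = 1; s = 11, t = -94 (check: 359·11 + 42·(-94) = 1).


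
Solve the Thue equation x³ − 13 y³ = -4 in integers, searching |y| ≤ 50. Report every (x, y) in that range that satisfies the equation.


The equation is x³ - 13y³ = -4. For fixed y, x³ = 13·y³ − 4, so a solution requires the RHS to be a perfect cube.
Strategy: iterate y from -50 to 50, compute RHS = 13·y³ − 4, and check whether it is a (positive or negative) perfect cube.
Check small values of y:
  y = 0: RHS = -4 is not a perfect cube.
  y = 1: RHS = 9 is not a perfect cube.
  y = -1: RHS = -17 is not a perfect cube.
  y = 2: RHS = 100 is not a perfect cube.
  y = -2: RHS = -108 is not a perfect cube.
  y = 3: RHS = 347 is not a perfect cube.
  y = -3: RHS = -355 is not a perfect cube.
Continuing the search up to |y| = 50 finds no solutions either.
No (x, y) in the scanned range satisfies the equation.

No integer solutions with |y| ≤ 50.


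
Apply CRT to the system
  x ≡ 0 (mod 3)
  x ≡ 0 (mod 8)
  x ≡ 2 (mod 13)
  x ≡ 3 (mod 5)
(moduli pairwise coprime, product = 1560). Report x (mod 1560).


Product of moduli M = 3 · 8 · 13 · 5 = 1560.
Merge one congruence at a time:
  Start: x ≡ 0 (mod 3).
  Combine with x ≡ 0 (mod 8); new modulus lcm = 24.
    Write x = 0 + 3·t and substitute into x ≡ 0 (mod 8): 3·t ≡ 0 − 0 = 0 (mod 8).
    The inverse of 3 mod 8 is 3 (since 3·3 = 9 = 1·8 + 1), so t ≡ 3·0 = 0 ≡ 0 (mod 8).
    Then x = 0 + 3·0 = 0, valid modulo lcm(3, 8) = 24: x ≡ 0 (mod 24).
  Combine with x ≡ 2 (mod 13); new modulus lcm = 312.
    Write x = 0 + 24·t and substitute into x ≡ 2 (mod 13): 24·t ≡ 2 − 0 = 2 (mod 13).
    Reduce coefficients mod 13: 11·t ≡ 2 (mod 13).
    The inverse of 11 mod 13 is 6 (since 11·6 = 66 = 5·13 + 1), so t ≡ 6·2 = 12 ≡ 12 (mod 13).
    Then x = 0 + 24·12 = 288, valid modulo lcm(24, 13) = 312: x ≡ 288 (mod 312).
  Combine with x ≡ 3 (mod 5); new modulus lcm = 1560.
    Write x = 288 + 312·t and substitute into x ≡ 3 (mod 5): 312·t ≡ 3 − 288 = -285 (mod 5).
    Reduce coefficients mod 5: 2·t ≡ 0 (mod 5).
    The inverse of 2 mod 5 is 3 (since 2·3 = 6 = 1·5 + 1), so t ≡ 3·0 = 0 ≡ 0 (mod 5).
    Then x = 288 + 312·0 = 288, valid modulo lcm(312, 5) = 1560: x ≡ 288 (mod 1560).
Verify against each original: 288 mod 3 = 0, 288 mod 8 = 0, 288 mod 13 = 2, 288 mod 5 = 3.

x ≡ 288 (mod 1560).


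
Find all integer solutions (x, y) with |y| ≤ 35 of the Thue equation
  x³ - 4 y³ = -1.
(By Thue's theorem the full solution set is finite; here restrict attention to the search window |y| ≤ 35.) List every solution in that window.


The equation is x³ - 4y³ = -1. For fixed y, x³ = 4·y³ − 1, so a solution requires the RHS to be a perfect cube.
Strategy: iterate y from -35 to 35, compute RHS = 4·y³ − 1, and check whether it is a (positive or negative) perfect cube.
Check small values of y:
  y = 0: RHS = -1 = (-1)³ ⇒ x = -1 works.
  y = 1: RHS = 3 is not a perfect cube.
  y = -1: RHS = -5 is not a perfect cube.
  y = 2: RHS = 31 is not a perfect cube.
  y = -2: RHS = -33 is not a perfect cube.
  y = 3: RHS = 107 is not a perfect cube.
  y = -3: RHS = -109 is not a perfect cube.
Continuing the search up to |y| = 35 finds no further solutions beyond those listed.
Collected solutions: (-1, 0).

Solutions (with |y| ≤ 35): (-1, 0).


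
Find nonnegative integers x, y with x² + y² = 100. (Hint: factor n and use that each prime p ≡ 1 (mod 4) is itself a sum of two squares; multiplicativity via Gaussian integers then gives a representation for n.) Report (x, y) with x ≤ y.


Step 1: Factor n = 100 = 2^2 · 5^2.
Step 2: Check the mod-4 condition on each prime factor: 2 = 2 (special); 5 ≡ 1 (mod 4), exponent 2.
All primes ≡ 3 (mod 4) appear to even exponent (or don't appear), so by the two-squares theorem n IS expressible as a sum of two squares.
Step 3: Build a representation. Group n = k² · m with k = 2 and m = 5 · 5 = 25 (a product of primes ≡ 1 (mod 4)); a representation of m scales to one of n via (k·x)² + (k·y)² = k²(x² + y²). Each prime p ≡ 1 (mod 4) is itself a sum of two squares; find a² by testing p − a² for a perfect square:
  5: 5 − 1² = 4 = 2² ⇒ 5 = 1² + 2².
  Combine using the Brahmagupta–Fibonacci identity (a² + b²)(c² + d²) = (ac − bd)² + (ad + bc)² = (ac + bd)² + (ad − bc)²:
  5 · 5 = 25: from (1² + 2²)(1² + 2²), take (1·1 − 2·2, 1·2 + 2·1) = (1 − 4, 2 + 2) = (-3, 4); dropping signs (only squares matter) gives (3, 4); check 3² + 4² = 9 + 16 = 25 ✓.
  Scale by k = 2: (2·3, 2·4) = (6, 8).
Step 4: Order so x ≤ y and verify: 6² + 8² = 36 + 64 = 100 = n. ✓

n = 100 = 6² + 8² (one valid representation with x ≤ y).


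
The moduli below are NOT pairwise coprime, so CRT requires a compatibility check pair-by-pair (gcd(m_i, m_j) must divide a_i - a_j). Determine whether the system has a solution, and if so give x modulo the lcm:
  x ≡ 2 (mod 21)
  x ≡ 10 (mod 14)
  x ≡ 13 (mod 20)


Moduli 21, 14, 20 are not pairwise coprime, so CRT works modulo lcm(m_i) when all pairwise compatibility conditions hold.
Pairwise compatibility: gcd(m_i, m_j) must divide a_i - a_j for every pair.
Merge one congruence at a time:
  Start: x ≡ 2 (mod 21).
  Combine with x ≡ 10 (mod 14): gcd(21, 14) = 7, and 10 - 2 = 8 is NOT divisible by 7.
    ⇒ system is inconsistent (no integer solution).

No solution (the system is inconsistent).


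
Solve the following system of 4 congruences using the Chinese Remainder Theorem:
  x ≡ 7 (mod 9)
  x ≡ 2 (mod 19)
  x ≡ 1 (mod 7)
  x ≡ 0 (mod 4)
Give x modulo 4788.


Product of moduli M = 9 · 19 · 7 · 4 = 4788.
Merge one congruence at a time:
  Start: x ≡ 7 (mod 9).
  Combine with x ≡ 2 (mod 19); new modulus lcm = 171.
    Write x = 7 + 9·t and substitute into x ≡ 2 (mod 19): 9·t ≡ 2 − 7 = -5 (mod 19).
    Reduce coefficients mod 19: 9·t ≡ 14 (mod 19).
    The inverse of 9 mod 19 is 17 (since 9·17 = 153 = 8·19 + 1), so t ≡ 17·14 = 238 ≡ 10 (mod 19).
    Then x = 7 + 9·10 = 97, valid modulo lcm(9, 19) = 171: x ≡ 97 (mod 171).
  Combine with x ≡ 1 (mod 7); new modulus lcm = 1197.
    Write x = 97 + 171·t and substitute into x ≡ 1 (mod 7): 171·t ≡ 1 − 97 = -96 (mod 7).
    Reduce coefficients mod 7: 3·t ≡ 2 (mod 7).
    The inverse of 3 mod 7 is 5 (since 3·5 = 15 = 2·7 + 1), so t ≡ 5·2 = 10 ≡ 3 (mod 7).
    Then x = 97 + 171·3 = 610, valid modulo lcm(171, 7) = 1197: x ≡ 610 (mod 1197).
  Combine with x ≡ 0 (mod 4); new modulus lcm = 4788.
    Write x = 610 + 1197·t and substitute into x ≡ 0 (mod 4): 1197·t ≡ 0 − 610 = -610 (mod 4).
    Reduce coefficients mod 4: 1·t ≡ 2 (mod 4).
    So t ≡ 2 (mod 4).
    Then x = 610 + 1197·2 = 3004, valid modulo lcm(1197, 4) = 4788: x ≡ 3004 (mod 4788).
Verify against each original: 3004 mod 9 = 7, 3004 mod 19 = 2, 3004 mod 7 = 1, 3004 mod 4 = 0.

x ≡ 3004 (mod 4788).


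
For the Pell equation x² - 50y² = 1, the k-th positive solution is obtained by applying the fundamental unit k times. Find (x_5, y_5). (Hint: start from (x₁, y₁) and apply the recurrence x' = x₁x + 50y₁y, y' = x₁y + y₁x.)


Step 1: Find the fundamental solution (x₁, y₁) of x² - 50y² = 1.
  Expand √50 as a continued fraction. a₀ = ⌊√50⌋ = 7; iterate m_{k+1} = d_k·a_k − m_k, d_{k+1} = (50 − m_{k+1}²)/d_k, a_{k+1} = ⌊(a₀ + m_{k+1})/d_{k+1}⌋ (starting m₀ = 0, d₀ = 1), with convergents p_k = a_k·p_{k-1} + p_{k-2}, q_k = a_k·q_{k-1} + q_{k-2} (p₋₁ = 1, q₋₁ = 0):
  k = 0: a₀ = 7; p₀/q₀ = 7/1; p₀² − 50·q₀² = 49 − 50 = -1.
  k = 1: m = 7, d = 1, a = ⌊(7 + 7)/1⌋ = 14; p/q = (14·7 + 1)/(14·1 + 0) = 99/14; p² − 50·q² = 9801 − 9800 = 1.
  The first convergent with p² − 50·q² = 1 gives the fundamental solution (x₁, y₁) = (99, 14).
Step 2: Apply the recurrence (x_{n+1}, y_{n+1}) = (x₁x_n + 50y₁y_n, x₁y_n + y₁x_n) repeatedly.
  From (x_1, y_1) = (99, 14): x_2 = 99·99 + 50·14·14 = 19601; y_2 = 99·14 + 14·99 = 2772.
  From (x_2, y_2) = (19601, 2772): x_3 = 99·19601 + 50·14·2772 = 3880899; y_3 = 99·2772 + 14·19601 = 548842.
  From (x_3, y_3) = (3880899, 548842): x_4 = 99·3880899 + 50·14·548842 = 768398401; y_4 = 99·548842 + 14·3880899 = 108667944.
  From (x_4, y_4) = (768398401, 108667944): x_5 = 99·768398401 + 50·14·108667944 = 152139002499; y_5 = 99·108667944 + 14·768398401 = 21515704070.
Step 3: Verify x_5² - 50·y_5² = 23146276081390728245001 - 23146276081390728245000 = 1 (should be 1). ✓

(x_1, y_1) = (99, 14); (x_5, y_5) = (152139002499, 21515704070).


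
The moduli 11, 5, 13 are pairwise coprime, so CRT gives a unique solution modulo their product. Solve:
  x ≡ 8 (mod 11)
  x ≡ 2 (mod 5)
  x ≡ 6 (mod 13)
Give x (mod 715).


Moduli 11, 5, 13 are pairwise coprime; by CRT there is a unique solution modulo M = 11 · 5 · 13 = 715.
Solve pairwise, accumulating the modulus:
  Start with x ≡ 8 (mod 11).
  Combine with x ≡ 2 (mod 5): since gcd(11, 5) = 1, we get a unique residue mod 55.
    Write x = 8 + 11·t and substitute into x ≡ 2 (mod 5): 11·t ≡ 2 − 8 = -6 (mod 5).
    Reduce coefficients mod 5: 1·t ≡ 4 (mod 5).
    So t ≡ 4 (mod 5).
    Then x = 8 + 11·4 = 52, valid modulo lcm(11, 5) = 55: x ≡ 52 (mod 55).
  Combine with x ≡ 6 (mod 13): since gcd(55, 13) = 1, we get a unique residue mod 715.
    Write x = 52 + 55·t and substitute into x ≡ 6 (mod 13): 55·t ≡ 6 − 52 = -46 (mod 13).
    Reduce coefficients mod 13: 3·t ≡ 6 (mod 13).
    The inverse of 3 mod 13 is 9 (since 3·9 = 27 = 2·13 + 1), so t ≡ 9·6 = 54 ≡ 2 (mod 13).
    Then x = 52 + 55·2 = 162, valid modulo lcm(55, 13) = 715: x ≡ 162 (mod 715).
Verify: 162 mod 11 = 8 ✓, 162 mod 5 = 2 ✓, 162 mod 13 = 6 ✓.

x ≡ 162 (mod 715).


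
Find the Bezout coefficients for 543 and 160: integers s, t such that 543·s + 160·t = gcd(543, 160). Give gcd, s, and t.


Euclidean algorithm on (543, 160) — divide until remainder is 0:
  543 = 3 · 160 + 63
  160 = 2 · 63 + 34
  63 = 1 · 34 + 29
  34 = 1 · 29 + 5
  29 = 5 · 5 + 4
  5 = 1 · 4 + 1
  4 = 4 · 1 + 0
gcd(543, 160) = 1.
Track Bezout coefficients alongside the remainders: start with r₀ = 543 = a·1 + b·0 (s = 1, t = 0) and r₁ = 160 = a·0 + b·1 (s = 0, t = 1); each new remainder r_{k+1} = r_{k-1} − q_k·r_k inherits s_{k+1} = s_{k-1} − q_k·s_k, t_{k+1} = t_{k-1} − q_k·t_k, so r_k = a·s_k + b·t_k at every step:
  q = 3: r = 63, s = 1 − 3·0 = 1, t = 0 − 3·1 = -3  (check: 543·1 + 160·(-3) = 63)
  q = 2: r = 34, s = 0 − 2·1 = -2, t = 1 − 2·(-3) = 7  (check: 543·(-2) + 160·7 = 34)
  q = 1: r = 29, s = 1 − 1·(-2) = 3, t = -3 − 1·7 = -10  (check: 543·3 + 160·(-10) = 29)
  q = 1: r = 5, s = -2 − 1·3 = -5, t = 7 − 1·(-10) = 17  (check: 543·(-5) + 160·17 = 5)
  q = 5: r = 4, s = 3 − 5·(-5) = 28, t = -10 − 5·17 = -95  (check: 543·28 + 160·(-95) = 4)
  q = 1: r = 1, s = -5 − 1·28 = -33, t = 17 − 1·(-95) = 112  (check: 543·(-33) + 160·112 = 1)
The row with r = 1 (the gcd) gives the Bezout coefficients s = -33, t = 112.
Result: 543 · (-33) + 160 · (112) = 1.

gcd(543, 160) = 1; s = -33, t = 112 (check: 543·(-33) + 160·112 = 1).


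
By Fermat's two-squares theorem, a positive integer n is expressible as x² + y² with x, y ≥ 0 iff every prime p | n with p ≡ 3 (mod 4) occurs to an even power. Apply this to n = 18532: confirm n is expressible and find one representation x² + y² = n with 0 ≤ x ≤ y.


Step 1: Factor n = 18532 = 2^2 · 41 · 113.
Step 2: Check the mod-4 condition on each prime factor: 2 = 2 (special); 41 ≡ 1 (mod 4), exponent 1; 113 ≡ 1 (mod 4), exponent 1.
All primes ≡ 3 (mod 4) appear to even exponent (or don't appear), so by the two-squares theorem n IS expressible as a sum of two squares.
Step 3: Build a representation. Group n = k² · m with k = 2 and m = 41 · 113 = 4633 (a product of primes ≡ 1 (mod 4)); a representation of m scales to one of n via (k·x)² + (k·y)² = k²(x² + y²). Each prime p ≡ 1 (mod 4) is itself a sum of two squares; find a² by testing p − a² for a perfect square:
  41: 41 − 1² = 40, 41 − 2² = 37, 41 − 3² = 32, 41 − 4² = 25 = 5² ⇒ 41 = 4² + 5².
  113: 113 − 1² = 112, 113 − 2² = 109, 113 − 3² = 104, 113 − 4² = 97, 113 − 5² = 88, 113 − 6² = 77, 113 − 7² = 64 = 8² ⇒ 113 = 7² + 8².
  Combine using the Brahmagupta–Fibonacci identity (a² + b²)(c² + d²) = (ac − bd)² + (ad + bc)² = (ac + bd)² + (ad − bc)²:
  41 · 113 = 4633: from (4² + 5²)(7² + 8²), take (4·7 − 5·8, 4·8 + 5·7) = (28 − 40, 32 + 35) = (-12, 67); dropping signs (only squares matter) gives (12, 67); check 12² + 67² = 144 + 4489 = 4633 ✓.
  Scale by k = 2: (2·12, 2·67) = (24, 134).
Step 4: Order so x ≤ y and verify: 24² + 134² = 576 + 17956 = 18532 = n. ✓

n = 18532 = 24² + 134² (one valid representation with x ≤ y).


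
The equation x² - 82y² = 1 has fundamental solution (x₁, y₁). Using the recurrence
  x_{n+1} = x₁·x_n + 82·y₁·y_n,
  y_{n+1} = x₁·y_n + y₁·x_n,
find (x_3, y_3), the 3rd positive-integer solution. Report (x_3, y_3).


Step 1: Find the fundamental solution (x₁, y₁) of x² - 82y² = 1.
  Expand √82 as a continued fraction. a₀ = ⌊√82⌋ = 9; iterate m_{k+1} = d_k·a_k − m_k, d_{k+1} = (82 − m_{k+1}²)/d_k, a_{k+1} = ⌊(a₀ + m_{k+1})/d_{k+1}⌋ (starting m₀ = 0, d₀ = 1), with convergents p_k = a_k·p_{k-1} + p_{k-2}, q_k = a_k·q_{k-1} + q_{k-2} (p₋₁ = 1, q₋₁ = 0):
  k = 0: a₀ = 9; p₀/q₀ = 9/1; p₀² − 82·q₀² = 81 − 82 = -1.
  k = 1: m = 9, d = 1, a = ⌊(9 + 9)/1⌋ = 18; p/q = (18·9 + 1)/(18·1 + 0) = 163/18; p² − 82·q² = 26569 − 26568 = 1.
  The first convergent with p² − 82·q² = 1 gives the fundamental solution (x₁, y₁) = (163, 18).
Step 2: Apply the recurrence (x_{n+1}, y_{n+1}) = (x₁x_n + 82y₁y_n, x₁y_n + y₁x_n) repeatedly.
  From (x_1, y_1) = (163, 18): x_2 = 163·163 + 82·18·18 = 53137; y_2 = 163·18 + 18·163 = 5868.
  From (x_2, y_2) = (53137, 5868): x_3 = 163·53137 + 82·18·5868 = 17322499; y_3 = 163·5868 + 18·53137 = 1912950.
Step 3: Verify x_3² - 82·y_3² = 300068971605001 - 300068971605000 = 1 (should be 1). ✓

(x_1, y_1) = (163, 18); (x_3, y_3) = (17322499, 1912950).


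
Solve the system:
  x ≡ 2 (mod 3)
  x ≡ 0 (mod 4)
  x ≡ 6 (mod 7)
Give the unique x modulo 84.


Moduli 3, 4, 7 are pairwise coprime; by CRT there is a unique solution modulo M = 3 · 4 · 7 = 84.
Solve pairwise, accumulating the modulus:
  Start with x ≡ 2 (mod 3).
  Combine with x ≡ 0 (mod 4): since gcd(3, 4) = 1, we get a unique residue mod 12.
    Write x = 2 + 3·t and substitute into x ≡ 0 (mod 4): 3·t ≡ 0 − 2 = -2 (mod 4).
    Reduce coefficients mod 4: 3·t ≡ 2 (mod 4).
    The inverse of 3 mod 4 is 3 (since 3·3 = 9 = 2·4 + 1), so t ≡ 3·2 = 6 ≡ 2 (mod 4).
    Then x = 2 + 3·2 = 8, valid modulo lcm(3, 4) = 12: x ≡ 8 (mod 12).
  Combine with x ≡ 6 (mod 7): since gcd(12, 7) = 1, we get a unique residue mod 84.
    Write x = 8 + 12·t and substitute into x ≡ 6 (mod 7): 12·t ≡ 6 − 8 = -2 (mod 7).
    Reduce coefficients mod 7: 5·t ≡ 5 (mod 7).
    The inverse of 5 mod 7 is 3 (since 5·3 = 15 = 2·7 + 1), so t ≡ 3·5 = 15 ≡ 1 (mod 7).
    Then x = 8 + 12·1 = 20, valid modulo lcm(12, 7) = 84: x ≡ 20 (mod 84).
Verify: 20 mod 3 = 2 ✓, 20 mod 4 = 0 ✓, 20 mod 7 = 6 ✓.

x ≡ 20 (mod 84).


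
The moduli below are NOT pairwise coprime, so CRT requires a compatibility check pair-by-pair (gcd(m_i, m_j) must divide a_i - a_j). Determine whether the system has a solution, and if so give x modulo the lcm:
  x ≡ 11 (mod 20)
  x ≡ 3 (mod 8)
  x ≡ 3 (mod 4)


Moduli 20, 8, 4 are not pairwise coprime, so CRT works modulo lcm(m_i) when all pairwise compatibility conditions hold.
Pairwise compatibility: gcd(m_i, m_j) must divide a_i - a_j for every pair.
Merge one congruence at a time:
  Start: x ≡ 11 (mod 20).
  Combine with x ≡ 3 (mod 8): gcd(20, 8) = 4; 3 - 11 = -8, which IS divisible by 4, so compatible.
    Write x = 11 + 20·t and substitute into x ≡ 3 (mod 8): 20·t ≡ 3 − 11 = -8 (mod 8).
    Divide the congruence (and modulus) by g = 4: 5·t ≡ -2 (mod 2).
    Reduce coefficients mod 2: 1·t ≡ 0 (mod 2).
    So t ≡ 0 (mod 2).
    Then x = 11 + 20·0 = 11, valid modulo lcm(20, 8) = 40: x ≡ 11 (mod 40).
  Combine with x ≡ 3 (mod 4): gcd(40, 4) = 4; 3 - 11 = -8, which IS divisible by 4, so compatible.
    Write x = 11 + 40·t and substitute into x ≡ 3 (mod 4): 40·t ≡ 3 − 11 = -8 (mod 4).
    Divide the congruence (and modulus) by g = 4: 10·t ≡ -2 (mod 1).
    Modulo 1 every t works; take t = 0.
    Then x = 11 + 40·0 = 11, valid modulo lcm(40, 4) = 40: x ≡ 11 (mod 40).
Verify: 11 mod 20 = 11, 11 mod 8 = 3, 11 mod 4 = 3.

x ≡ 11 (mod 40).


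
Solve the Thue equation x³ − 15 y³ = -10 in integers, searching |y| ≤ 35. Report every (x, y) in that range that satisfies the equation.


The equation is x³ - 15y³ = -10. For fixed y, x³ = 15·y³ − 10, so a solution requires the RHS to be a perfect cube.
Strategy: iterate y from -35 to 35, compute RHS = 15·y³ − 10, and check whether it is a (positive or negative) perfect cube.
Check small values of y:
  y = 0: RHS = -10 is not a perfect cube.
  y = 1: RHS = 5 is not a perfect cube.
  y = -1: RHS = -25 is not a perfect cube.
  y = 2: RHS = 110 is not a perfect cube.
  y = -2: RHS = -130 is not a perfect cube.
  y = 3: RHS = 395 is not a perfect cube.
  y = -3: RHS = -415 is not a perfect cube.
Continuing the search up to |y| = 35 finds no solutions either.
No (x, y) in the scanned range satisfies the equation.

No integer solutions with |y| ≤ 35.


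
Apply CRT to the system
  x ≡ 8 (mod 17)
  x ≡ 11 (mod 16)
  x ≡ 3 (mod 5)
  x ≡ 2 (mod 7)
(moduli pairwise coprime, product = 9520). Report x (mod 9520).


Product of moduli M = 17 · 16 · 5 · 7 = 9520.
Merge one congruence at a time:
  Start: x ≡ 8 (mod 17).
  Combine with x ≡ 11 (mod 16); new modulus lcm = 272.
    Write x = 8 + 17·t and substitute into x ≡ 11 (mod 16): 17·t ≡ 11 − 8 = 3 (mod 16).
    Reduce coefficients mod 16: 1·t ≡ 3 (mod 16).
    So t ≡ 3 (mod 16).
    Then x = 8 + 17·3 = 59, valid modulo lcm(17, 16) = 272: x ≡ 59 (mod 272).
  Combine with x ≡ 3 (mod 5); new modulus lcm = 1360.
    Write x = 59 + 272·t and substitute into x ≡ 3 (mod 5): 272·t ≡ 3 − 59 = -56 (mod 5).
    Reduce coefficients mod 5: 2·t ≡ 4 (mod 5).
    The inverse of 2 mod 5 is 3 (since 2·3 = 6 = 1·5 + 1), so t ≡ 3·4 = 12 ≡ 2 (mod 5).
    Then x = 59 + 272·2 = 603, valid modulo lcm(272, 5) = 1360: x ≡ 603 (mod 1360).
  Combine with x ≡ 2 (mod 7); new modulus lcm = 9520.
    Write x = 603 + 1360·t and substitute into x ≡ 2 (mod 7): 1360·t ≡ 2 − 603 = -601 (mod 7).
    Reduce coefficients mod 7: 2·t ≡ 1 (mod 7).
    The inverse of 2 mod 7 is 4 (since 2·4 = 8 = 1·7 + 1), so t ≡ 4·1 = 4 ≡ 4 (mod 7).
    Then x = 603 + 1360·4 = 6043, valid modulo lcm(1360, 7) = 9520: x ≡ 6043 (mod 9520).
Verify against each original: 6043 mod 17 = 8, 6043 mod 16 = 11, 6043 mod 5 = 3, 6043 mod 7 = 2.

x ≡ 6043 (mod 9520).


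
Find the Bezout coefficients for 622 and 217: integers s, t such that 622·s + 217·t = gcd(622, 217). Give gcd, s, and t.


Euclidean algorithm on (622, 217) — divide until remainder is 0:
  622 = 2 · 217 + 188
  217 = 1 · 188 + 29
  188 = 6 · 29 + 14
  29 = 2 · 14 + 1
  14 = 14 · 1 + 0
gcd(622, 217) = 1.
Track Bezout coefficients alongside the remainders: start with r₀ = 622 = a·1 + b·0 (s = 1, t = 0) and r₁ = 217 = a·0 + b·1 (s = 0, t = 1); each new remainder r_{k+1} = r_{k-1} − q_k·r_k inherits s_{k+1} = s_{k-1} − q_k·s_k, t_{k+1} = t_{k-1} − q_k·t_k, so r_k = a·s_k + b·t_k at every step:
  q = 2: r = 188, s = 1 − 2·0 = 1, t = 0 − 2·1 = -2  (check: 622·1 + 217·(-2) = 188)
  q = 1: r = 29, s = 0 − 1·1 = -1, t = 1 − 1·(-2) = 3  (check: 622·(-1) + 217·3 = 29)
  q = 6: r = 14, s = 1 − 6·(-1) = 7, t = -2 − 6·3 = -20  (check: 622·7 + 217·(-20) = 14)
  q = 2: r = 1, s = -1 − 2·7 = -15, t = 3 − 2·(-20) = 43  (check: 622·(-15) + 217·43 = 1)
The row with r = 1 (the gcd) gives the Bezout coefficients s = -15, t = 43.
Result: 622 · (-15) + 217 · (43) = 1.

gcd(622, 217) = 1; s = -15, t = 43 (check: 622·(-15) + 217·43 = 1).


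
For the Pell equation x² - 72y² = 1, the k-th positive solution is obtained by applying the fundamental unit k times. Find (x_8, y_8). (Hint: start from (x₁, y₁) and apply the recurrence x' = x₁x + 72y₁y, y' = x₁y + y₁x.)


Step 1: Find the fundamental solution (x₁, y₁) of x² - 72y² = 1.
  Expand √72 as a continued fraction. a₀ = ⌊√72⌋ = 8; iterate m_{k+1} = d_k·a_k − m_k, d_{k+1} = (72 − m_{k+1}²)/d_k, a_{k+1} = ⌊(a₀ + m_{k+1})/d_{k+1}⌋ (starting m₀ = 0, d₀ = 1), with convergents p_k = a_k·p_{k-1} + p_{k-2}, q_k = a_k·q_{k-1} + q_{k-2} (p₋₁ = 1, q₋₁ = 0):
  k = 0: a₀ = 8; p₀/q₀ = 8/1; p₀² − 72·q₀² = 64 − 72 = -8.
  k = 1: m = 8, d = 8, a = ⌊(8 + 8)/8⌋ = 2; p/q = (2·8 + 1)/(2·1 + 0) = 17/2; p² − 72·q² = 289 − 288 = 1.
  The first convergent with p² − 72·q² = 1 gives the fundamental solution (x₁, y₁) = (17, 2).
Step 2: Apply the recurrence (x_{n+1}, y_{n+1}) = (x₁x_n + 72y₁y_n, x₁y_n + y₁x_n) repeatedly.
  From (x_1, y_1) = (17, 2): x_2 = 17·17 + 72·2·2 = 577; y_2 = 17·2 + 2·17 = 68.
  From (x_2, y_2) = (577, 68): x_3 = 17·577 + 72·2·68 = 19601; y_3 = 17·68 + 2·577 = 2310.
  From (x_3, y_3) = (19601, 2310): x_4 = 17·19601 + 72·2·2310 = 665857; y_4 = 17·2310 + 2·19601 = 78472.
  From (x_4, y_4) = (665857, 78472): x_5 = 17·665857 + 72·2·78472 = 22619537; y_5 = 17·78472 + 2·665857 = 2665738.
  From (x_5, y_5) = (22619537, 2665738): x_6 = 17·22619537 + 72·2·2665738 = 768398401; y_6 = 17·2665738 + 2·22619537 = 90556620.
  From (x_6, y_6) = (768398401, 90556620): x_7 = 17·768398401 + 72·2·90556620 = 26102926097; y_7 = 17·90556620 + 2·768398401 = 3076259342.
  From (x_7, y_7) = (26102926097, 3076259342): x_8 = 17·26102926097 + 72·2·3076259342 = 886731088897; y_8 = 17·3076259342 + 2·26102926097 = 104502261008.
Step 3: Verify x_8² - 72·y_8² = 786292024016459316676609 - 786292024016459316676608 = 1 (should be 1). ✓

(x_1, y_1) = (17, 2); (x_8, y_8) = (886731088897, 104502261008).


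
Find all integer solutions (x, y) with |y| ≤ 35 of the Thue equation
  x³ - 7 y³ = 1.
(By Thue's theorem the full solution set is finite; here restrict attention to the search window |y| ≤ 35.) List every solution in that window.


The equation is x³ - 7y³ = 1. For fixed y, x³ = 7·y³ + 1, so a solution requires the RHS to be a perfect cube.
Strategy: iterate y from -35 to 35, compute RHS = 7·y³ + 1, and check whether it is a (positive or negative) perfect cube.
Check small values of y:
  y = 0: RHS = 1 = (1)³ ⇒ x = 1 works.
  y = 1: RHS = 8 = (2)³ ⇒ x = 2 works.
  y = -1: RHS = -6 is not a perfect cube.
  y = 2: RHS = 57 is not a perfect cube.
  y = -2: RHS = -55 is not a perfect cube.
  y = 3: RHS = 190 is not a perfect cube.
  y = -3: RHS = -188 is not a perfect cube.
Continuing the search up to |y| = 35 finds no further solutions beyond those listed.
Collected solutions: (1, 0), (2, 1).

Solutions (with |y| ≤ 35): (1, 0), (2, 1).


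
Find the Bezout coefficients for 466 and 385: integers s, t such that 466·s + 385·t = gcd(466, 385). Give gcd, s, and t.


Euclidean algorithm on (466, 385) — divide until remainder is 0:
  466 = 1 · 385 + 81
  385 = 4 · 81 + 61
  81 = 1 · 61 + 20
  61 = 3 · 20 + 1
  20 = 20 · 1 + 0
gcd(466, 385) = 1.
Track Bezout coefficients alongside the remainders: start with r₀ = 466 = a·1 + b·0 (s = 1, t = 0) and r₁ = 385 = a·0 + b·1 (s = 0, t = 1); each new remainder r_{k+1} = r_{k-1} − q_k·r_k inherits s_{k+1} = s_{k-1} − q_k·s_k, t_{k+1} = t_{k-1} − q_k·t_k, so r_k = a·s_k + b·t_k at every step:
  q = 1: r = 81, s = 1 − 1·0 = 1, t = 0 − 1·1 = -1  (check: 466·1 + 385·(-1) = 81)
  q = 4: r = 61, s = 0 − 4·1 = -4, t = 1 − 4·(-1) = 5  (check: 466·(-4) + 385·5 = 61)
  q = 1: r = 20, s = 1 − 1·(-4) = 5, t = -1 − 1·5 = -6  (check: 466·5 + 385·(-6) = 20)
  q = 3: r = 1, s = -4 − 3·5 = -19, t = 5 − 3·(-6) = 23  (check: 466·(-19) + 385·23 = 1)
The row with r = 1 (the gcd) gives the Bezout coefficients s = -19, t = 23.
Result: 466 · (-19) + 385 · (23) = 1.

gcd(466, 385) = 1; s = -19, t = 23 (check: 466·(-19) + 385·23 = 1).


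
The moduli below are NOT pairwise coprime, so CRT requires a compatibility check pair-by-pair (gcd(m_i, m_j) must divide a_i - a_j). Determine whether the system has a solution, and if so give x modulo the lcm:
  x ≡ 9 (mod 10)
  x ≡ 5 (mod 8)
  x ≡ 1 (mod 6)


Moduli 10, 8, 6 are not pairwise coprime, so CRT works modulo lcm(m_i) when all pairwise compatibility conditions hold.
Pairwise compatibility: gcd(m_i, m_j) must divide a_i - a_j for every pair.
Merge one congruence at a time:
  Start: x ≡ 9 (mod 10).
  Combine with x ≡ 5 (mod 8): gcd(10, 8) = 2; 5 - 9 = -4, which IS divisible by 2, so compatible.
    Write x = 9 + 10·t and substitute into x ≡ 5 (mod 8): 10·t ≡ 5 − 9 = -4 (mod 8).
    Divide the congruence (and modulus) by g = 2: 5·t ≡ -2 (mod 4).
    Reduce coefficients mod 4: 1·t ≡ 2 (mod 4).
    So t ≡ 2 (mod 4).
    Then x = 9 + 10·2 = 29, valid modulo lcm(10, 8) = 40: x ≡ 29 (mod 40).
  Combine with x ≡ 1 (mod 6): gcd(40, 6) = 2; 1 - 29 = -28, which IS divisible by 2, so compatible.
    Write x = 29 + 40·t and substitute into x ≡ 1 (mod 6): 40·t ≡ 1 − 29 = -28 (mod 6).
    Divide the congruence (and modulus) by g = 2: 20·t ≡ -14 (mod 3).
    Reduce coefficients mod 3: 2·t ≡ 1 (mod 3).
    The inverse of 2 mod 3 is 2 (since 2·2 = 4 = 1·3 + 1), so t ≡ 2·1 = 2 ≡ 2 (mod 3).
    Then x = 29 + 40·2 = 109, valid modulo lcm(40, 6) = 120: x ≡ 109 (mod 120).
Verify: 109 mod 10 = 9, 109 mod 8 = 5, 109 mod 6 = 1.

x ≡ 109 (mod 120).


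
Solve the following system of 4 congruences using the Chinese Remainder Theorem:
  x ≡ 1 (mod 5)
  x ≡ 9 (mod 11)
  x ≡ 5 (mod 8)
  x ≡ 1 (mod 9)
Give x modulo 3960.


Product of moduli M = 5 · 11 · 8 · 9 = 3960.
Merge one congruence at a time:
  Start: x ≡ 1 (mod 5).
  Combine with x ≡ 9 (mod 11); new modulus lcm = 55.
    Write x = 1 + 5·t and substitute into x ≡ 9 (mod 11): 5·t ≡ 9 − 1 = 8 (mod 11).
    The inverse of 5 mod 11 is 9 (since 5·9 = 45 = 4·11 + 1), so t ≡ 9·8 = 72 ≡ 6 (mod 11).
    Then x = 1 + 5·6 = 31, valid modulo lcm(5, 11) = 55: x ≡ 31 (mod 55).
  Combine with x ≡ 5 (mod 8); new modulus lcm = 440.
    Write x = 31 + 55·t and substitute into x ≡ 5 (mod 8): 55·t ≡ 5 − 31 = -26 (mod 8).
    Reduce coefficients mod 8: 7·t ≡ 6 (mod 8).
    The inverse of 7 mod 8 is 7 (since 7·7 = 49 = 6·8 + 1), so t ≡ 7·6 = 42 ≡ 2 (mod 8).
    Then x = 31 + 55·2 = 141, valid modulo lcm(55, 8) = 440: x ≡ 141 (mod 440).
  Combine with x ≡ 1 (mod 9); new modulus lcm = 3960.
    Write x = 141 + 440·t and substitute into x ≡ 1 (mod 9): 440·t ≡ 1 − 141 = -140 (mod 9).
    Reduce coefficients mod 9: 8·t ≡ 4 (mod 9).
    The inverse of 8 mod 9 is 8 (since 8·8 = 64 = 7·9 + 1), so t ≡ 8·4 = 32 ≡ 5 (mod 9).
    Then x = 141 + 440·5 = 2341, valid modulo lcm(440, 9) = 3960: x ≡ 2341 (mod 3960).
Verify against each original: 2341 mod 5 = 1, 2341 mod 11 = 9, 2341 mod 8 = 5, 2341 mod 9 = 1.

x ≡ 2341 (mod 3960).


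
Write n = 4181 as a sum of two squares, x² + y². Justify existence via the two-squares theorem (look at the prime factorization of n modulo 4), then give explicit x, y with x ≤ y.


Step 1: Factor n = 4181 = 37 · 113.
Step 2: Check the mod-4 condition on each prime factor: 37 ≡ 1 (mod 4), exponent 1; 113 ≡ 1 (mod 4), exponent 1.
All primes ≡ 3 (mod 4) appear to even exponent (or don't appear), so by the two-squares theorem n IS expressible as a sum of two squares.
Step 3: Build a representation. Here n = 37 · 113 is a product of primes ≡ 1 (mod 4). Each prime p ≡ 1 (mod 4) is itself a sum of two squares; find a² by testing p − a² for a perfect square:
  37: 37 − 1² = 36 = 6² ⇒ 37 = 1² + 6².
  113: 113 − 1² = 112, 113 − 2² = 109, 113 − 3² = 104, 113 − 4² = 97, 113 − 5² = 88, 113 − 6² = 77, 113 − 7² = 64 = 8² ⇒ 113 = 7² + 8².
  Combine using the Brahmagupta–Fibonacci identity (a² + b²)(c² + d²) = (ac − bd)² + (ad + bc)² = (ac + bd)² + (ad − bc)²:
  37 · 113 = 4181: from (1² + 6²)(7² + 8²), take (1·7 − 6·8, 1·8 + 6·7) = (7 − 48, 8 + 42) = (-41, 50); dropping signs (only squares matter) gives (41, 50); check 41² + 50² = 1681 + 2500 = 4181 ✓.
Step 4: Order so x ≤ y and verify: 41² + 50² = 1681 + 2500 = 4181 = n. ✓

n = 4181 = 41² + 50² (one valid representation with x ≤ y).


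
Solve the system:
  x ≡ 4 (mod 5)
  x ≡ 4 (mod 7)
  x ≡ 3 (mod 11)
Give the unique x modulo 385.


Moduli 5, 7, 11 are pairwise coprime; by CRT there is a unique solution modulo M = 5 · 7 · 11 = 385.
Solve pairwise, accumulating the modulus:
  Start with x ≡ 4 (mod 5).
  Combine with x ≡ 4 (mod 7): since gcd(5, 7) = 1, we get a unique residue mod 35.
    Write x = 4 + 5·t and substitute into x ≡ 4 (mod 7): 5·t ≡ 4 − 4 = 0 (mod 7).
    The inverse of 5 mod 7 is 3 (since 5·3 = 15 = 2·7 + 1), so t ≡ 3·0 = 0 ≡ 0 (mod 7).
    Then x = 4 + 5·0 = 4, valid modulo lcm(5, 7) = 35: x ≡ 4 (mod 35).
  Combine with x ≡ 3 (mod 11): since gcd(35, 11) = 1, we get a unique residue mod 385.
    Write x = 4 + 35·t and substitute into x ≡ 3 (mod 11): 35·t ≡ 3 − 4 = -1 (mod 11).
    Reduce coefficients mod 11: 2·t ≡ 10 (mod 11).
    The inverse of 2 mod 11 is 6 (since 2·6 = 12 = 1·11 + 1), so t ≡ 6·10 = 60 ≡ 5 (mod 11).
    Then x = 4 + 35·5 = 179, valid modulo lcm(35, 11) = 385: x ≡ 179 (mod 385).
Verify: 179 mod 5 = 4 ✓, 179 mod 7 = 4 ✓, 179 mod 11 = 3 ✓.

x ≡ 179 (mod 385).
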